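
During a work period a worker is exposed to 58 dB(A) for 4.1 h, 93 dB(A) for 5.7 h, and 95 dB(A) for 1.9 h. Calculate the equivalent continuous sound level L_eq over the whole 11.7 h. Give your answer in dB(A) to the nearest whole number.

92 dB(A)

L_eq = 10·log₁₀[(1/T)·Σ tᵢ·10^(Lᵢ/10)] with T = 11.7 h.
Σ tᵢ·10^(Lᵢ/10) = 4.1·10^(58/10) + 5.7·10^(93/10) + 1.9·10^(95/10) = 1.738e+10.
L_eq = 10·log₁₀(1.738e+10/11.7) = 91.72 dB(A).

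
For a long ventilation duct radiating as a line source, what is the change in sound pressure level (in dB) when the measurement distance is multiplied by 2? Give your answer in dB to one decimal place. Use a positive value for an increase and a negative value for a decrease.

With cylindrical spreading the level changes by −10·log₁₀(r₂/r₁).
ΔL = −10·log₁₀(2) = -3.01 dB.

-3.0 dB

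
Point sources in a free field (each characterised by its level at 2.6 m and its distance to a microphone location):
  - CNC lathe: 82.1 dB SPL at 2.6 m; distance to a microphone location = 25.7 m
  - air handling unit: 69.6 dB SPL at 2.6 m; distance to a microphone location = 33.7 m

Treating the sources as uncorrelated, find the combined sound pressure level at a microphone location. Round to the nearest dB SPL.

Apply inverse-square spreading to bring every level to the receiver, then sum 10^(L/10).
CNC lathe: 82.1 − 20·log₁₀(25.7/2.6) = 82.1 − 19.90 = 62.20 dB SPL.
air handling unit: 69.6 − 20·log₁₀(33.7/2.6) = 69.6 − 22.25 = 47.35 dB SPL.
Σ 10^(L/10) = 1.714e+06 → L_total = 10·log₁₀(1.714e+06) = 62.34 dB SPL.

62 dB SPL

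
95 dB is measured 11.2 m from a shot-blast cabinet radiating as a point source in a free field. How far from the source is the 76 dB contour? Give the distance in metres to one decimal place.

99.8 m

For a point source L₁ − L₂ = 20·log₁₀(r₂/r₁), so r₂ = r₁·10^((L₁−L₂)/20).
r₂ = 11.2·10^((95−76)/20) = 11.2·10^(19.0/20) = 99.82 m.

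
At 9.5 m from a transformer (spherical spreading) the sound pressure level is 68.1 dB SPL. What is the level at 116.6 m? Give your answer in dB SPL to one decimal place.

46.3 dB SPL

Point-source attenuation: ΔL = 20·log₁₀(r₂/r₁) = 20·log₁₀(116.6/9.5) = 21.779 dB.
L₂ = 68.1 − 20·log₁₀(116.6/9.5) = 68.1 − 21.779 = 46.32 dB SPL.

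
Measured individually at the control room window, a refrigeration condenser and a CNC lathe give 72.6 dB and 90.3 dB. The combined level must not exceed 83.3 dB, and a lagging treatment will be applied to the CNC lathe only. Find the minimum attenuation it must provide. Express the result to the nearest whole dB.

7 dB

Fixed contribution from the other source: Σ 10^(L/10) = 10^(72.6/10) = 1.820e+07 (72.60 dB).
To meet 83.3 dB overall, the treated CNC lathe may contribute at most 10^(83.3/10) − 1.820e+07 = 1.956e+08, i.e. 82.91 dB.
Required insertion loss = 90.3 − 82.91 = 7.39 dB.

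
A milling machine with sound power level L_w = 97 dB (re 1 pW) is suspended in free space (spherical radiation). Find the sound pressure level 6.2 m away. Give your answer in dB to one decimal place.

The power spreads over a sphere of area 4π·r², so L_p = L_w − 10·log₁₀(4π·r²).
4π·r² = 483.1 m², 10·log₁₀ of that is 26.840 dB.
L_p = 97 − 26.840 = 70.16 dB.

70.2 dB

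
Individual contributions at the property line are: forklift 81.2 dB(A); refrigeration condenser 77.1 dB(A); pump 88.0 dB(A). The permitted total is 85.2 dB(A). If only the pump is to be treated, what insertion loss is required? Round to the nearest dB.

Everything except the pump sums to 10^(81.2/10) + 10^(77.1/10) = 1.831e+08 in linear terms, 82.63 dB(A).
To meet 85.2 dB(A) overall, the treated pump may contribute at most 10^(85.2/10) − 1.831e+08 = 1.480e+08, i.e. 81.70 dB(A).
So the pump must be reduced from 88.0 to 81.70 dB(A): IL = 6.30 dB.

6 dB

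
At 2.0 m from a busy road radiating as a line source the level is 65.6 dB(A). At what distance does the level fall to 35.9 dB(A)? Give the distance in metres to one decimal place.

Line-source spreading drops the level by 10·log₁₀(r₂/r₁); inverting, r₂/r₁ = 10^(ΔL/10).
r₂ = 2.0·10^((65.6−35.9)/10) = 2.0·10^(29.7/10) = 1866.51 m.

1866.5 m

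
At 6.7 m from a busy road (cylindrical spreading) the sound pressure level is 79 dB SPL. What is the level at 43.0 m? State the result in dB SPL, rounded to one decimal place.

70.9 dB SPL

Cylindrical spreading from a line source gives a 10·log₁₀(r₂/r₁) drop.
L₂ = 79 − 10·log₁₀(43.0/6.7) = 79 − 8.074 = 70.93 dB SPL.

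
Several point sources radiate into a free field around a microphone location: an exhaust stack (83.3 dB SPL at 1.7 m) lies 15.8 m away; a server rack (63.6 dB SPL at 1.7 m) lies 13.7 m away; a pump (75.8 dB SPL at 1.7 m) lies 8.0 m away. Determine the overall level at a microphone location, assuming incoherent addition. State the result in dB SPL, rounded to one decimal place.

66.3 dB SPL

Apply inverse-square spreading to bring every level to the receiver, then sum 10^(L/10).
exhaust stack: 83.3 − 20·log₁₀(15.8/1.7) = 83.3 − 19.36 = 63.94 dB SPL.
server rack: 63.6 − 20·log₁₀(13.7/1.7) = 63.6 − 18.13 = 45.47 dB SPL.
pump: 75.8 − 20·log₁₀(8.0/1.7) = 75.8 − 13.45 = 62.35 dB SPL.
Σ 10^(L/10) = 4.227e+06 → L_total = 10·log₁₀(4.227e+06) = 66.26 dB SPL.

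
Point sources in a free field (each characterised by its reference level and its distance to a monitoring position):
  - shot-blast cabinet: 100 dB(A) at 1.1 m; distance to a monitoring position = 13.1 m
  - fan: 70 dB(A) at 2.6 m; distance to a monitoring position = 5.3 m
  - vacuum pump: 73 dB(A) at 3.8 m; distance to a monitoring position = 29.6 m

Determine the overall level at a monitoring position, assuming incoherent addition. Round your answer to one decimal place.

Propagate each source to the receiver with L = L_ref − 20·log₁₀(r/r_ref), then add intensities.
shot-blast cabinet: 100 − 20·log₁₀(13.1/1.1) = 100 − 21.52 = 78.48 dB(A).
fan: 70 − 20·log₁₀(5.3/2.6) = 70 − 6.19 = 63.81 dB(A).
vacuum pump: 73 − 20·log₁₀(29.6/3.8) = 73 − 17.83 = 55.17 dB(A).
Σ 10^(L/10) = 7.324e+07 → L_total = 10·log₁₀(7.324e+07) = 78.65 dB(A).

78.6 dB(A)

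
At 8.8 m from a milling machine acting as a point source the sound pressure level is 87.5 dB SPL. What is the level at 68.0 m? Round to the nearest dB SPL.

Spherical spreading from a point source gives a 20·log₁₀(r₂/r₁) drop.
L₂ = 87.5 − 20·log₁₀(68.0/8.8) = 87.5 − 17.761 = 69.74 dB SPL.

70 dB SPL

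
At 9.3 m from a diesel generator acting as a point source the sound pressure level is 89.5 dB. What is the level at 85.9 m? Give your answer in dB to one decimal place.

70.2 dB

Spherical spreading from a point source gives a 20·log₁₀(r₂/r₁) drop.
L₂ = 89.5 − 20·log₁₀(85.9/9.3) = 89.5 − 19.310 = 70.19 dB.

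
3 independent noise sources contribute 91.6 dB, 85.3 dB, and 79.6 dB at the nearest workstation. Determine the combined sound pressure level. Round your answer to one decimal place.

92.7 dB

Incoherent sources combine by intensity addition: L_total = 10·log₁₀(Σ 10^(L_i/10)).
Σ 10^(L/10) = 10^(91.6/10) + 10^(85.3/10) + 10^(79.6/10) = 1.875e+09.
L_total = 10·log₁₀(1.875e+09) = 92.73 dB.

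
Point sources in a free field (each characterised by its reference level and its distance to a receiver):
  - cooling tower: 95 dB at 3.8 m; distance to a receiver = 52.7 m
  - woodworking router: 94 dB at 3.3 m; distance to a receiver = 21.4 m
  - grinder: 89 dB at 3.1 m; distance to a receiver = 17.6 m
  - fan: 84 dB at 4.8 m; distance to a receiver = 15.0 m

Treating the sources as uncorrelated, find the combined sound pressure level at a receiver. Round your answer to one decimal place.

81.0 dB

Apply inverse-square spreading to bring every level to the receiver, then sum 10^(L/10).
cooling tower: 95 − 20·log₁₀(52.7/3.8) = 95 − 22.84 = 72.16 dB.
woodworking router: 94 − 20·log₁₀(21.4/3.3) = 94 − 16.24 = 77.76 dB.
grinder: 89 − 20·log₁₀(17.6/3.1) = 89 − 15.08 = 73.92 dB.
fan: 84 − 20·log₁₀(15.0/4.8) = 84 − 9.90 = 74.10 dB.
Σ 10^(L/10) = 1.265e+08 → L_total = 10·log₁₀(1.265e+08) = 81.02 dB.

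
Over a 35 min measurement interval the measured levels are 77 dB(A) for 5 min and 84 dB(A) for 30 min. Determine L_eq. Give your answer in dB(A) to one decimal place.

83.5 dB(A)

The energy average is taken in the linear domain: L_eq = 10·log₁₀[(Σ tᵢ·10^(Lᵢ/10))/T], T = 35 min.
Σ tᵢ·10^(Lᵢ/10) = 5·10^(77/10) + 30·10^(84/10) = 7.786e+09.
L_eq = 10·log₁₀(7.786e+09/35) = 83.47 dB(A).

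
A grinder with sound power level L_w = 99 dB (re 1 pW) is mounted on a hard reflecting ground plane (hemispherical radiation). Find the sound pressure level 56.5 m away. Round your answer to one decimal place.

56.0 dB

L_p = L_w − 10·log₁₀(2π·r²) with r = 56.5 m.
2π·r² = 2.006e+04 m², 10·log₁₀ of that is 43.023 dB.
L_p = 99 − 43.023 = 55.98 dB.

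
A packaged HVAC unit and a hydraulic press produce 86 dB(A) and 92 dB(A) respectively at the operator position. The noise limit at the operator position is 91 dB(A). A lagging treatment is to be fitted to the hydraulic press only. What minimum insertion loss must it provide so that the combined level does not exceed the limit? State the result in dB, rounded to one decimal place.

The untreated sources together contribute 10^(86/10) = 3.981e+08, i.e. 86.00 dB(A).
The limit corresponds to 10^(91/10) = 1.259e+09; subtracting the fixed part leaves 8.608e+08 for the hydraulic press, i.e. 89.35 dB(A).
Required insertion loss = 92 − 89.35 = 2.65 dB.

2.7 dB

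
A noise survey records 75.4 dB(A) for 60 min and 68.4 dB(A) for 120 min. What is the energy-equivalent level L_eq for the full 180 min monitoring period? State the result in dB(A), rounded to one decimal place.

72.1 dB(A)

The energy average is taken in the linear domain: L_eq = 10·log₁₀[(Σ tᵢ·10^(Lᵢ/10))/T], T = 180 min.
Σ tᵢ·10^(Lᵢ/10) = 60·10^(75.4/10) + 120·10^(68.4/10) = 2.911e+09.
L_eq = 10·log₁₀(2.911e+09/180) = 72.09 dB(A).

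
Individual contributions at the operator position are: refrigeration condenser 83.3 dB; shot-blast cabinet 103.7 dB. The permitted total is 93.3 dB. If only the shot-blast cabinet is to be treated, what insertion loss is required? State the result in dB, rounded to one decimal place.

Fixed contribution from the other source: Σ 10^(L/10) = 10^(83.3/10) = 2.138e+08 (83.30 dB).
The limit corresponds to 10^(93.3/10) = 2.138e+09; subtracting the fixed part leaves 1.924e+09 for the shot-blast cabinet, i.e. 92.84 dB.
So the shot-blast cabinet must be reduced from 103.7 to 92.84 dB: IL = 10.86 dB.

10.9 dB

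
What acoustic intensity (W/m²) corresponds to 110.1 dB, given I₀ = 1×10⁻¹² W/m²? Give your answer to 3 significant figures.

L = 10·log₁₀(I/I₀) ⇒ I = I₀·10^(L/10) = 10⁻¹² × 10^11.01.

0.102 W/m²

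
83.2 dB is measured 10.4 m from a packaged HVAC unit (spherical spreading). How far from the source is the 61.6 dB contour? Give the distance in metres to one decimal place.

For a point source L₁ − L₂ = 20·log₁₀(r₂/r₁), so r₂ = r₁·10^((L₁−L₂)/20).
r₂ = 10.4·10^((83.2−61.6)/20) = 10.4·10^(21.6/20) = 125.04 m.

125.0 m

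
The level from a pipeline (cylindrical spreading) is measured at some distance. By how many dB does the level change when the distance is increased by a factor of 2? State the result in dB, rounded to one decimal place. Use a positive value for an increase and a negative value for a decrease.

With cylindrical spreading the level changes by −10·log₁₀(r₂/r₁).
ΔL = −10·log₁₀(2) = -3.01 dB.

-3.0 dB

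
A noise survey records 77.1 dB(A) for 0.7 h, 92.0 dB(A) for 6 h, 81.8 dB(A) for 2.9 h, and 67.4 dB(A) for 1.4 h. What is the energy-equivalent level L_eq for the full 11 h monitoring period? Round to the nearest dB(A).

The energy average is taken in the linear domain: L_eq = 10·log₁₀[(Σ tᵢ·10^(Lᵢ/10))/T], T = 11 h.
Σ tᵢ·10^(Lᵢ/10) = 0.7·10^(77.1/10) + 6·10^(92.0/10) + 2.9·10^(81.8/10) + 1.4·10^(67.4/10) = 9.992e+09.
L_eq = 10·log₁₀(9.992e+09/11) = 89.58 dB(A).

90 dB(A)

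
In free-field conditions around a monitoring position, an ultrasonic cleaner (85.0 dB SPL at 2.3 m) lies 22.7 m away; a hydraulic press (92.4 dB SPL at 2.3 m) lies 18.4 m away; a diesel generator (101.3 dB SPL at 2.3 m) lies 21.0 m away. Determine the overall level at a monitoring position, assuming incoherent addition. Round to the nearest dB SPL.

Propagate each source to the receiver with L = L_ref − 20·log₁₀(r/r_ref), then add intensities.
ultrasonic cleaner: 85.0 − 20·log₁₀(22.7/2.3) = 85.0 − 19.89 = 65.11 dB SPL.
hydraulic press: 92.4 − 20·log₁₀(18.4/2.3) = 92.4 − 18.06 = 74.34 dB SPL.
diesel generator: 101.3 − 20·log₁₀(21.0/2.3) = 101.3 − 19.21 = 82.09 dB SPL.
Σ 10^(L/10) = 1.922e+08 → L_total = 10·log₁₀(1.922e+08) = 82.84 dB SPL.

83 dB SPL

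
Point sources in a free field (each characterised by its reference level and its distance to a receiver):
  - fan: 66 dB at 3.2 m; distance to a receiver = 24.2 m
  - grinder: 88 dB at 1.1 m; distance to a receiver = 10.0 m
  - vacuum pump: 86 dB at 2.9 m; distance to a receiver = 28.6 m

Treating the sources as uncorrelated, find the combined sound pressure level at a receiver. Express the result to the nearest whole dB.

Propagate each source to the receiver with L = L_ref − 20·log₁₀(r/r_ref), then add intensities.
fan: 66 − 20·log₁₀(24.2/3.2) = 66 − 17.57 = 48.43 dB.
grinder: 88 − 20·log₁₀(10.0/1.1) = 88 − 19.17 = 68.83 dB.
vacuum pump: 86 − 20·log₁₀(28.6/2.9) = 86 − 19.88 = 66.12 dB.
Σ 10^(L/10) = 1.180e+07 → L_total = 10·log₁₀(1.180e+07) = 70.72 dB.

71 dB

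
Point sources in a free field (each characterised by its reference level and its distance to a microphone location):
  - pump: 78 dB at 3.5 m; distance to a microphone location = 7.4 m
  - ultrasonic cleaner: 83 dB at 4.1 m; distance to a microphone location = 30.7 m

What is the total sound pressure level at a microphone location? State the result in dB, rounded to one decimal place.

72.5 dB

First find each source's level at the receiver (point-source: −20·log₁₀(r/r_ref)), then combine on an intensity basis.
pump: 78 − 20·log₁₀(7.4/3.5) = 78 − 6.50 = 71.50 dB.
ultrasonic cleaner: 83 − 20·log₁₀(30.7/4.1) = 83 − 17.49 = 65.51 dB.
Σ 10^(L/10) = 1.767e+07 → L_total = 10·log₁₀(1.767e+07) = 72.47 dB.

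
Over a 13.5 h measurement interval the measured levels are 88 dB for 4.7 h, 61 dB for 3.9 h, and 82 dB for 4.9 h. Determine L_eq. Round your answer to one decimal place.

The energy average is taken in the linear domain: L_eq = 10·log₁₀[(Σ tᵢ·10^(Lᵢ/10))/T], T = 13.5 h.
Σ tᵢ·10^(Lᵢ/10) = 4.7·10^(88/10) + 3.9·10^(61/10) + 4.9·10^(82/10) = 3.747e+09.
L_eq = 10·log₁₀(3.747e+09/13.5) = 84.43 dB.

84.4 dB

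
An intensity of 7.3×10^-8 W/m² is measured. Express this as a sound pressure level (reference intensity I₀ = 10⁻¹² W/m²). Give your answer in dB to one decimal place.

48.6 dB

Dividing by I₀ shifts the exponent by 12: I/I₀ = 7.3×10^4.
L = 10·(0.8633 + 4) = 48.63 dB.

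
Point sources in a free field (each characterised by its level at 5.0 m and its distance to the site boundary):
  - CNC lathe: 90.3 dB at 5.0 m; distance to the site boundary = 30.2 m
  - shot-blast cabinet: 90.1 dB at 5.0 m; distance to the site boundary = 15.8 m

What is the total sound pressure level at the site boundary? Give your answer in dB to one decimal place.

81.2 dB

Apply inverse-square spreading to bring every level to the receiver, then sum 10^(L/10).
CNC lathe: 90.3 − 20·log₁₀(30.2/5.0) = 90.3 − 15.62 = 74.68 dB.
shot-blast cabinet: 90.1 − 20·log₁₀(15.8/5.0) = 90.1 − 9.99 = 80.11 dB.
Σ 10^(L/10) = 1.318e+08 → L_total = 10·log₁₀(1.318e+08) = 81.20 dB.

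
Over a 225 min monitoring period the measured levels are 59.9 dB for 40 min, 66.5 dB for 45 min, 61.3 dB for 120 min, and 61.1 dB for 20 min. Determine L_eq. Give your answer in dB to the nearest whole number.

L_eq = 10·log₁₀[(1/T)·Σ tᵢ·10^(Lᵢ/10)] with T = 225 min.
Σ tᵢ·10^(Lᵢ/10) = 40·10^(59.9/10) + 45·10^(66.5/10) + 120·10^(61.3/10) + 20·10^(61.1/10) = 4.277e+08.
L_eq = 10·log₁₀(4.277e+08/225) = 62.79 dB.

63 dB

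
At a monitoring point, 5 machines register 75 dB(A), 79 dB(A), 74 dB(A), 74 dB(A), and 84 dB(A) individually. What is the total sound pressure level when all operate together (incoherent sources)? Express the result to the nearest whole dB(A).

86 dB(A)

For uncorrelated sources the intensities add, so convert each level to linear form, sum, and take 10·log₁₀ of the total.
Σ 10^(L/10) = 10^(75/10) + 10^(79/10) + 10^(74/10) + 10^(74/10) + 10^(84/10) = 4.125e+08.
L_total = 10·log₁₀(4.125e+08) = 86.15 dB(A).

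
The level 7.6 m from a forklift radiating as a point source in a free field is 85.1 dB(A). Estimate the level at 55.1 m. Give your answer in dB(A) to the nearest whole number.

Point-source attenuation: ΔL = 20·log₁₀(r₂/r₁) = 20·log₁₀(55.1/7.6) = 17.207 dB.
L₂ = 85.1 − 20·log₁₀(55.1/7.6) = 85.1 − 17.207 = 67.89 dB(A).

68 dB(A)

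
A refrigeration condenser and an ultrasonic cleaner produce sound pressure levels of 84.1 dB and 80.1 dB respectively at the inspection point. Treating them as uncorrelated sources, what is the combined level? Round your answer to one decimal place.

Incoherent sources combine by intensity addition: L_total = 10·log₁₀(Σ 10^(L_i/10)).
Σ 10^(L/10) = 10^(84.1/10) + 10^(80.1/10) = 3.594e+08.
L_total = 10·log₁₀(3.594e+08) = 85.56 dB.

85.6 dB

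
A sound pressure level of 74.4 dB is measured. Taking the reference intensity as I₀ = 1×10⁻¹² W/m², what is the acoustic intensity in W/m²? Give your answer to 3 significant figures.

2.75e-05 W/m²

I/I₀ = 10^(74.4/10) = 2.754e+07, so I = 2.754e+07 × 10⁻¹² W/m².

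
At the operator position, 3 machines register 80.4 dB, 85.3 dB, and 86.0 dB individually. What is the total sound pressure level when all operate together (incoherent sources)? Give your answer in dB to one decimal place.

89.3 dB

For uncorrelated sources the intensities add, so convert each level to linear form, sum, and take 10·log₁₀ of the total.
Σ 10^(L/10) = 10^(80.4/10) + 10^(85.3/10) + 10^(86.0/10) = 8.466e+08.
L_total = 10·log₁₀(8.466e+08) = 89.28 dB.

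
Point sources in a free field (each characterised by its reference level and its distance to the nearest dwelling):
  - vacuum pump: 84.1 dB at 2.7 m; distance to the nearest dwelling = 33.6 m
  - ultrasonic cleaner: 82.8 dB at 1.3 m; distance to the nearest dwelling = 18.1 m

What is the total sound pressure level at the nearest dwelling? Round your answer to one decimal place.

First find each source's level at the receiver (point-source: −20·log₁₀(r/r_ref)), then combine on an intensity basis.
vacuum pump: 84.1 − 20·log₁₀(33.6/2.7) = 84.1 − 21.90 = 62.20 dB.
ultrasonic cleaner: 82.8 − 20·log₁₀(18.1/1.3) = 82.8 − 22.87 = 59.93 dB.
Σ 10^(L/10) = 2.643e+06 → L_total = 10·log₁₀(2.643e+06) = 64.22 dB.

64.2 dB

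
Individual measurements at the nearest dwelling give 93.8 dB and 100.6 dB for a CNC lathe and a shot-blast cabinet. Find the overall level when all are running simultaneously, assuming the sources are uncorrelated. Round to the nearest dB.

For uncorrelated sources the intensities add, so convert each level to linear form, sum, and take 10·log₁₀ of the total.
Σ 10^(L/10) = 10^(93.8/10) + 10^(100.6/10) = 1.388e+10.
L_total = 10·log₁₀(1.388e+10) = 101.42 dB.

101 dB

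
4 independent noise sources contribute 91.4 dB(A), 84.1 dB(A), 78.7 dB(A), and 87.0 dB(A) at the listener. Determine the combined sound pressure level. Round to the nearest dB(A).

For uncorrelated sources the intensities add, so convert each level to linear form, sum, and take 10·log₁₀ of the total.
Σ 10^(L/10) = 10^(91.4/10) + 10^(84.1/10) + 10^(78.7/10) + 10^(87.0/10) = 2.213e+09.
L_total = 10·log₁₀(2.213e+09) = 93.45 dB(A).

93 dB(A)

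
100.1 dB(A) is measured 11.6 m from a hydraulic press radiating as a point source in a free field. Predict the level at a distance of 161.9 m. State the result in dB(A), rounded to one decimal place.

77.2 dB(A)

Spherical spreading from a point source gives a 20·log₁₀(r₂/r₁) drop.
L₂ = 100.1 − 20·log₁₀(161.9/11.6) = 100.1 − 22.896 = 77.20 dB(A).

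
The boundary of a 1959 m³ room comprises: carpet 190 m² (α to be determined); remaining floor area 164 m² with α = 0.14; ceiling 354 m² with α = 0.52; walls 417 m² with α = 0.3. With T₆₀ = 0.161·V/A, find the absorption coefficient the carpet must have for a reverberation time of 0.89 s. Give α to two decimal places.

0.12

Required total absorption A = 0.161·1959/0.89 = 354.38 m².
Absorption from the other surfaces = 164·0.14 + 354·0.52 + 417·0.3 = 332.14 m², so the carpet must supply 22.24 m² over 190 m².
α = 22.24/190 = 0.117.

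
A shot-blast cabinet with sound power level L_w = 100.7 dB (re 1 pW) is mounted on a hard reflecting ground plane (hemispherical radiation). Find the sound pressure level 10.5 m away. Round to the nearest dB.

The power spreads over a hemisphere of area 2π·r², so L_p = L_w − 10·log₁₀(2π·r²).
2π·r² = 692.7 m², 10·log₁₀ of that is 28.406 dB.
L_p = 100.7 − 28.406 = 72.29 dB.

72 dB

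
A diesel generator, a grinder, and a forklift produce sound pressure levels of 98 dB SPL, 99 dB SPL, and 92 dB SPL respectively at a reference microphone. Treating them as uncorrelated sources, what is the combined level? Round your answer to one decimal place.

102.0 dB SPL

Incoherent sources combine by intensity addition: L_total = 10·log₁₀(Σ 10^(L_i/10)).
Σ 10^(L/10) = 10^(98/10) + 10^(99/10) + 10^(92/10) = 1.584e+10.
L_total = 10·log₁₀(1.584e+10) = 102.00 dB SPL.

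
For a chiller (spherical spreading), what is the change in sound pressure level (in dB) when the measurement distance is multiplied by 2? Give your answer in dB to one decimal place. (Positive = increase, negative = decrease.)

-6.0 dB

Point-source spreading: ΔL = −20·log₁₀(r₂/r₁).
ΔL = −20·log₁₀(2) = -6.02 dB.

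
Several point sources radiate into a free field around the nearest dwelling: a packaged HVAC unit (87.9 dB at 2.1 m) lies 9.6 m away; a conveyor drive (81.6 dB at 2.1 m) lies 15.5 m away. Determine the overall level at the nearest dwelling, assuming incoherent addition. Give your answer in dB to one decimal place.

75.1 dB

First find each source's level at the receiver (point-source: −20·log₁₀(r/r_ref)), then combine on an intensity basis.
packaged HVAC unit: 87.9 − 20·log₁₀(9.6/2.1) = 87.9 − 13.20 = 74.70 dB.
conveyor drive: 81.6 − 20·log₁₀(15.5/2.1) = 81.6 − 17.36 = 64.24 dB.
Σ 10^(L/10) = 3.216e+07 → L_total = 10·log₁₀(3.216e+07) = 75.07 dB.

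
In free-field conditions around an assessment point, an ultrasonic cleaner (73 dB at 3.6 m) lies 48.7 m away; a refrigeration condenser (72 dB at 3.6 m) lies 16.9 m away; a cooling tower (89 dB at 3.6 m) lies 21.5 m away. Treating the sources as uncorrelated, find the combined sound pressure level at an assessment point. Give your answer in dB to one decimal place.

73.6 dB

Propagate each source to the receiver with L = L_ref − 20·log₁₀(r/r_ref), then add intensities.
ultrasonic cleaner: 73 − 20·log₁₀(48.7/3.6) = 73 − 22.62 = 50.38 dB.
refrigeration condenser: 72 − 20·log₁₀(16.9/3.6) = 72 − 13.43 = 58.57 dB.
cooling tower: 89 − 20·log₁₀(21.5/3.6) = 89 − 15.52 = 73.48 dB.
Σ 10^(L/10) = 2.310e+07 → L_total = 10·log₁₀(2.310e+07) = 73.64 dB.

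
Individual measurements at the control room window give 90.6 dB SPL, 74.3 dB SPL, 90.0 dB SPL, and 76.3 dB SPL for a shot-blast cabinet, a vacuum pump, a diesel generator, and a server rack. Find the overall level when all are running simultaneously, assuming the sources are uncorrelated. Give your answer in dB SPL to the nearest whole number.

For uncorrelated sources the intensities add, so convert each level to linear form, sum, and take 10·log₁₀ of the total.
Σ 10^(L/10) = 10^(90.6/10) + 10^(74.3/10) + 10^(90.0/10) + 10^(76.3/10) = 2.218e+09.
L_total = 10·log₁₀(2.218e+09) = 93.46 dB SPL.

93 dB SPL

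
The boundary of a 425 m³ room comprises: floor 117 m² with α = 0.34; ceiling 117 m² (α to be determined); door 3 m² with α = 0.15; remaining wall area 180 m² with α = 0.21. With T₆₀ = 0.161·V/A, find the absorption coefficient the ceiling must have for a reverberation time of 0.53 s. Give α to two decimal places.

A = 0.161·V/T₆₀ = 0.161·425/0.53 = 129.10 m² sabins.
Absorption from the other surfaces = 117·0.34 + 3·0.15 + 180·0.21 = 78.03 m², so the ceiling must supply 51.07 m² over 117 m².
α = 51.07/117 = 0.437.

0.44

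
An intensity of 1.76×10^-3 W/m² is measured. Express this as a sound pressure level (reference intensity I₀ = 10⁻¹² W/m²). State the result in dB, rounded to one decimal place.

92.5 dB

I/I₀ = 1.76×10^-3/10⁻¹² = 1.76×10^9, and L = 10·log₁₀(I/I₀).
L = 10·(0.2455 + 9) = 92.46 dB.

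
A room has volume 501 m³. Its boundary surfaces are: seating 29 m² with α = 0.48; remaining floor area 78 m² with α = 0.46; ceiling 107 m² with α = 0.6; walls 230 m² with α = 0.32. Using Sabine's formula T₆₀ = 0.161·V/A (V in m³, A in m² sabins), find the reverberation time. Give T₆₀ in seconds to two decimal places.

A = Σ Sᵢαᵢ = 29·0.48 + 78·0.46 + 107·0.6 + 230·0.32 = 187.60 m².
T₆₀ = 0.161 × 501 / 187.60 = 0.430 s.

0.43 s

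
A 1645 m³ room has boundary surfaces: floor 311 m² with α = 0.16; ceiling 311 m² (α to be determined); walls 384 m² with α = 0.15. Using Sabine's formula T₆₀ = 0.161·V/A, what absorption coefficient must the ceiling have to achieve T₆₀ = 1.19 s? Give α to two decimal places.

From T₆₀ = 0.161·V/A, the target T₆₀ = 1.19 s needs A = 0.161·1645/1.19 = 222.56 m².
Absorption from the other surfaces = 311·0.16 + 384·0.15 = 107.36 m², so the ceiling must supply 115.20 m² over 311 m².
α = 115.20/311 = 0.370.

0.37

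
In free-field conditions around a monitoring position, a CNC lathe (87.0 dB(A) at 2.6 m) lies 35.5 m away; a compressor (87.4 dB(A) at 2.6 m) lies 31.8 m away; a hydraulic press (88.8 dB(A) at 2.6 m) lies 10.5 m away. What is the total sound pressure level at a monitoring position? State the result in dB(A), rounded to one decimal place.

77.2 dB(A)

Apply inverse-square spreading to bring every level to the receiver, then sum 10^(L/10).
CNC lathe: 87.0 − 20·log₁₀(35.5/2.6) = 87.0 − 22.71 = 64.29 dB(A).
compressor: 87.4 − 20·log₁₀(31.8/2.6) = 87.4 − 21.75 = 65.65 dB(A).
hydraulic press: 88.8 − 20·log₁₀(10.5/2.6) = 88.8 − 12.12 = 76.68 dB(A).
Σ 10^(L/10) = 5.287e+07 → L_total = 10·log₁₀(5.287e+07) = 77.23 dB(A).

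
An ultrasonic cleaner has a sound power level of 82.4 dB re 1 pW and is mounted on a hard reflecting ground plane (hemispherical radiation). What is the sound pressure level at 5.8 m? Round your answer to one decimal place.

The power spreads over a hemisphere of area 2π·r², so L_p = L_w − 10·log₁₀(2π·r²).
2π·r² = 211.4 m², 10·log₁₀ of that is 23.250 dB.
L_p = 82.4 − 23.250 = 59.15 dB.

59.1 dB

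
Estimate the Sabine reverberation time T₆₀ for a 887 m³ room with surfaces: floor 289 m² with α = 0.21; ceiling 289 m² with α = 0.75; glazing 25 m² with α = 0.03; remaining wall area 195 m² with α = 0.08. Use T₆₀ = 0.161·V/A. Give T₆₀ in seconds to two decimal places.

A = Σ Sᵢαᵢ = 289·0.21 + 289·0.75 + 25·0.03 + 195·0.08 = 293.79 m².
T₆₀ = 0.161·V/A = 0.161·887/293.79 = 0.486 s.

0.49 s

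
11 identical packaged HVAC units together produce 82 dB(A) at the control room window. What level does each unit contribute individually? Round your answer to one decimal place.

Dividing the total intensity by 11 lowers the level by 10·log₁₀ 11 = 10.414 dB: L₁ = 82 − 10.414.

71.6 dB(A)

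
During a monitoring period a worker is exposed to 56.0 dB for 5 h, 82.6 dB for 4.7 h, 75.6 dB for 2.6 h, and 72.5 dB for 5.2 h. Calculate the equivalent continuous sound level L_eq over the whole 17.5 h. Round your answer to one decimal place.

Weight each interval's intensity by its duration and average over T = 17.5 h:
Σ tᵢ·10^(Lᵢ/10) = 5·10^(56.0/10) + 4.7·10^(82.6/10) + 2.6·10^(75.6/10) + 5.2·10^(72.5/10) = 1.044e+09.
L_eq = 10·log₁₀(1.044e+09/17.5) = 77.76 dB.

77.8 dB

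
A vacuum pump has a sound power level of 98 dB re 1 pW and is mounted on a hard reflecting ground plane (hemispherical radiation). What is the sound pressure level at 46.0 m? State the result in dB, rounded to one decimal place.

56.8 dB

The power spreads over a hemisphere of area 2π·r², so L_p = L_w − 10·log₁₀(2π·r²).
2π·r² = 1.33e+04 m², 10·log₁₀ of that is 41.237 dB.
L_p = 98 − 41.237 = 56.76 dB.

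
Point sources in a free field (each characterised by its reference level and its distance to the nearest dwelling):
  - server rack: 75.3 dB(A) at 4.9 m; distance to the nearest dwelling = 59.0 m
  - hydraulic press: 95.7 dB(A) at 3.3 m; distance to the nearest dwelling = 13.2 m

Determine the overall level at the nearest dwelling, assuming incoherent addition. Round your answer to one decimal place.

Apply inverse-square spreading to bring every level to the receiver, then sum 10^(L/10).
server rack: 75.3 − 20·log₁₀(59.0/4.9) = 75.3 − 21.61 = 53.69 dB(A).
hydraulic press: 95.7 − 20·log₁₀(13.2/3.3) = 95.7 − 12.04 = 83.66 dB(A).
Σ 10^(L/10) = 2.324e+08 → L_total = 10·log₁₀(2.324e+08) = 83.66 dB(A).

83.7 dB(A)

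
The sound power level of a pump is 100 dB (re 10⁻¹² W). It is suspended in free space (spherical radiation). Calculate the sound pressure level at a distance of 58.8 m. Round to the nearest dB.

The power spreads over a sphere of area 4π·r², so L_p = L_w − 10·log₁₀(4π·r²).
4π·r² = 4.345e+04 m², 10·log₁₀ of that is 46.380 dB.
L_p = 100 − 46.380 = 53.62 dB.

54 dB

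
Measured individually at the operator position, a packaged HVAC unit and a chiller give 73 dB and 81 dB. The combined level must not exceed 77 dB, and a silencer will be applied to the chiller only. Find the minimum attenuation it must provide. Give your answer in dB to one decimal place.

The untreated sources together contribute 10^(73/10) = 1.995e+07, i.e. 73.00 dB.
To meet 77 dB overall, the treated chiller may contribute at most 10^(77/10) − 1.995e+07 = 3.017e+07, i.e. 74.80 dB.
So the chiller must be reduced from 81 to 74.80 dB: IL = 6.20 dB.

6.2 dB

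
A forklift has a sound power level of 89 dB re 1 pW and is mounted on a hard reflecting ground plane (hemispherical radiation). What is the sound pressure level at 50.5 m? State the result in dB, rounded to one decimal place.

Free-field hemispherical radiation: L_p = L_w − 10·log₁₀(2π·r²), r = 50.5 m.
2π·r² = 1.602e+04 m², 10·log₁₀ of that is 42.048 dB.
L_p = 89 − 42.048 = 46.95 dB.

47.0 dB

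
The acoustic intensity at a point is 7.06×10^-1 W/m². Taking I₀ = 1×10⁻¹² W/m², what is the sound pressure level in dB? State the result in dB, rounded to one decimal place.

118.5 dB

I/I₀ = 7.06×10^-1/10⁻¹² = 7.06×10^11, and L = 10·log₁₀(I/I₀).
L = 10·(0.8488 + 11) = 118.49 dB.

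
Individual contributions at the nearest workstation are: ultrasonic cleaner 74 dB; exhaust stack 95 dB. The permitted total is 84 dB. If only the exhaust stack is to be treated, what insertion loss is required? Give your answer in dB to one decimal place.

Fixed contribution from the other source: Σ 10^(L/10) = 10^(74/10) = 2.512e+07 (74.00 dB).
To meet 84 dB overall, the treated exhaust stack may contribute at most 10^(84/10) − 2.512e+07 = 2.261e+08, i.e. 83.54 dB.
Required insertion loss = 95 − 83.54 = 11.46 dB.

11.5 dB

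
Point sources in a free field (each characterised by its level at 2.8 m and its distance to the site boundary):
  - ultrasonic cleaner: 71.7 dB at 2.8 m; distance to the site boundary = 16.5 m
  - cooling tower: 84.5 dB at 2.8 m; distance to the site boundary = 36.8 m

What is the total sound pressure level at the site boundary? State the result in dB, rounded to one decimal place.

Propagate each source to the receiver with L = L_ref − 20·log₁₀(r/r_ref), then add intensities.
ultrasonic cleaner: 71.7 − 20·log₁₀(16.5/2.8) = 71.7 − 15.41 = 56.29 dB.
cooling tower: 84.5 − 20·log₁₀(36.8/2.8) = 84.5 − 22.37 = 62.13 dB.
Σ 10^(L/10) = 2.058e+06 → L_total = 10·log₁₀(2.058e+06) = 63.13 dB.

63.1 dB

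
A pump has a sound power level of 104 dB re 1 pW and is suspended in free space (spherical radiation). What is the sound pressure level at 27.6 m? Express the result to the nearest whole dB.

64 dB

L_p = L_w − 10·log₁₀(4π·r²) with r = 27.6 m.
4π·r² = 9573 m², 10·log₁₀ of that is 39.810 dB.
L_p = 104 − 39.810 = 64.19 dB.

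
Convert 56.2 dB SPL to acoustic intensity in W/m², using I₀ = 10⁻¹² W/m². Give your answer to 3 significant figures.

I/I₀ = 10^(56.2/10) = 4.169e+05, so I = 4.169e+05 × 10⁻¹² W/m².

4.17e-07 W/m²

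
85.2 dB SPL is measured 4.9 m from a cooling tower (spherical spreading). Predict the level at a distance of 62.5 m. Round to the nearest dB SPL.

63 dB SPL

Spherical spreading from a point source gives a 20·log₁₀(r₂/r₁) drop.
L₂ = 85.2 − 20·log₁₀(62.5/4.9) = 85.2 − 22.114 = 63.09 dB SPL.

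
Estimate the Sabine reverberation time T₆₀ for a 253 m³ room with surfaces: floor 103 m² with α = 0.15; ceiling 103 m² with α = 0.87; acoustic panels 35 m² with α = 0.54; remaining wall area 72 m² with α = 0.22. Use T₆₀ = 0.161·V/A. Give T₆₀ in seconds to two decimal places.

0.29 s

Total absorption A = 103·0.15 + 103·0.87 + 35·0.54 + 72·0.22 = 139.80 m² sabins.
T₆₀ = 0.161·V/A = 0.161·253/139.80 = 0.291 s.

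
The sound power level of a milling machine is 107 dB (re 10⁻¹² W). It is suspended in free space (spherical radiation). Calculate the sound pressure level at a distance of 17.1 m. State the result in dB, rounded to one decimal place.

Free-field spherical radiation: L_p = L_w − 10·log₁₀(4π·r²), r = 17.1 m.
4π·r² = 3675 m², 10·log₁₀ of that is 35.652 dB.
L_p = 107 − 35.652 = 71.35 dB.

71.3 dB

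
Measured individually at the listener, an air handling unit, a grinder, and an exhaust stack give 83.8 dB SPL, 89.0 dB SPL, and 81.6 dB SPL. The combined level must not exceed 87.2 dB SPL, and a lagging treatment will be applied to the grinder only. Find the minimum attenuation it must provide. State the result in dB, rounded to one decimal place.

7.5 dB

The untreated sources together contribute 10^(83.8/10) + 10^(81.6/10) = 3.844e+08, i.e. 85.85 dB SPL.
To meet 87.2 dB SPL overall, the treated grinder may contribute at most 10^(87.2/10) − 3.844e+08 = 1.404e+08, i.e. 81.47 dB SPL.
So the grinder must be reduced from 89.0 to 81.47 dB SPL: IL = 7.53 dB.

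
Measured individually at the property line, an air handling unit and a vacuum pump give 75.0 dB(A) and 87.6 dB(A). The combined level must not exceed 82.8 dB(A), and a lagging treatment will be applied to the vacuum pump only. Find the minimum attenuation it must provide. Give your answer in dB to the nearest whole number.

Everything except the vacuum pump sums to 10^(75.0/10) = 3.162e+07 in linear terms, 75.00 dB(A).
The limit corresponds to 10^(82.8/10) = 1.905e+08; subtracting the fixed part leaves 1.589e+08 for the vacuum pump, i.e. 82.01 dB(A).
Required insertion loss = 87.6 − 82.01 = 5.59 dB.

6 dB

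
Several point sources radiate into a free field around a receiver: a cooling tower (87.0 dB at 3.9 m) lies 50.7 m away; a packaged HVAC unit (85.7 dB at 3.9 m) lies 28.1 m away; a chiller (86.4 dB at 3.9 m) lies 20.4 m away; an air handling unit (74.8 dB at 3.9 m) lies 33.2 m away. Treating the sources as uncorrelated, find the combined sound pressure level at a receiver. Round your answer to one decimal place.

Propagate each source to the receiver with L = L_ref − 20·log₁₀(r/r_ref), then add intensities.
cooling tower: 87.0 − 20·log₁₀(50.7/3.9) = 87.0 − 22.28 = 64.72 dB.
packaged HVAC unit: 85.7 − 20·log₁₀(28.1/3.9) = 85.7 − 17.15 = 68.55 dB.
chiller: 86.4 − 20·log₁₀(20.4/3.9) = 86.4 − 14.37 = 72.03 dB.
air handling unit: 74.8 − 20·log₁₀(33.2/3.9) = 74.8 − 18.60 = 56.20 dB.
Σ 10^(L/10) = 2.649e+07 → L_total = 10·log₁₀(2.649e+07) = 74.23 dB.

74.2 dB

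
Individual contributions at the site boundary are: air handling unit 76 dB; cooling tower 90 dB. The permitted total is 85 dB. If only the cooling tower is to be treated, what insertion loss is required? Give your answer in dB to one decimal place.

5.6 dB

Fixed contribution from the other source: Σ 10^(L/10) = 10^(76/10) = 3.981e+07 (76.00 dB).
To meet 85 dB overall, the treated cooling tower may contribute at most 10^(85/10) − 3.981e+07 = 2.764e+08, i.e. 84.42 dB.
So the cooling tower must be reduced from 90 to 84.42 dB: IL = 5.58 dB.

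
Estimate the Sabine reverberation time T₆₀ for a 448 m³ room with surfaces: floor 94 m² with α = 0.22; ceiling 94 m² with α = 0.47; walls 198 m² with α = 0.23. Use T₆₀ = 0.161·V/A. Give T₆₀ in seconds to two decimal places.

0.65 s

A = Σ Sᵢαᵢ = 94·0.22 + 94·0.47 + 198·0.23 = 110.40 m².
T₆₀ = 0.161·V/A = 0.161·448/110.40 = 0.653 s.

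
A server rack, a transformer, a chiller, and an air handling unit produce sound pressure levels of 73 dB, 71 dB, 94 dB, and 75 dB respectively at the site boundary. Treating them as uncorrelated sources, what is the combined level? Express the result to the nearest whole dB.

Incoherent sources combine by intensity addition: L_total = 10·log₁₀(Σ 10^(L_i/10)).
Σ 10^(L/10) = 10^(73/10) + 10^(71/10) + 10^(94/10) + 10^(75/10) = 2.576e+09.
L_total = 10·log₁₀(2.576e+09) = 94.11 dB.

94 dB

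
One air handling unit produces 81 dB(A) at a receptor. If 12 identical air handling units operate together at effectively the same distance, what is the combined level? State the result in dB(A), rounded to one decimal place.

L_total = L₁ + 10·log₁₀ N for N identical incoherent sources.
L_total = 81 + 10·log₁₀(12) = 81 + 10.792 = 91.79 dB(A).

91.8 dB(A)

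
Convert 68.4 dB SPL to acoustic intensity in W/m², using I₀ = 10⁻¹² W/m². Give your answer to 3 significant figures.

I/I₀ = 10^(68.4/10) = 6.918e+06, so I = 6.918e+06 × 10⁻¹² W/m².

6.92e-06 W/m²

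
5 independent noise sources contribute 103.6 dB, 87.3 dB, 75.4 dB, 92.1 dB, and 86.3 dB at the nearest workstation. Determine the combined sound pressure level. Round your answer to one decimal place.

For uncorrelated sources the intensities add, so convert each level to linear form, sum, and take 10·log₁₀ of the total.
Σ 10^(L/10) = 10^(103.6/10) + 10^(87.3/10) + 10^(75.4/10) + 10^(92.1/10) + 10^(86.3/10) = 2.553e+10.
L_total = 10·log₁₀(2.553e+10) = 104.07 dB.

104.1 dB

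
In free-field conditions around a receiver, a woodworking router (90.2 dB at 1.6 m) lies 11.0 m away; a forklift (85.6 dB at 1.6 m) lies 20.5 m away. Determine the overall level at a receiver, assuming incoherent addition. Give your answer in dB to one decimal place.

73.9 dB

First find each source's level at the receiver (point-source: −20·log₁₀(r/r_ref)), then combine on an intensity basis.
woodworking router: 90.2 − 20·log₁₀(11.0/1.6) = 90.2 − 16.75 = 73.45 dB.
forklift: 85.6 − 20·log₁₀(20.5/1.6) = 85.6 − 22.15 = 63.45 dB.
Σ 10^(L/10) = 2.437e+07 → L_total = 10·log₁₀(2.437e+07) = 73.87 dB.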